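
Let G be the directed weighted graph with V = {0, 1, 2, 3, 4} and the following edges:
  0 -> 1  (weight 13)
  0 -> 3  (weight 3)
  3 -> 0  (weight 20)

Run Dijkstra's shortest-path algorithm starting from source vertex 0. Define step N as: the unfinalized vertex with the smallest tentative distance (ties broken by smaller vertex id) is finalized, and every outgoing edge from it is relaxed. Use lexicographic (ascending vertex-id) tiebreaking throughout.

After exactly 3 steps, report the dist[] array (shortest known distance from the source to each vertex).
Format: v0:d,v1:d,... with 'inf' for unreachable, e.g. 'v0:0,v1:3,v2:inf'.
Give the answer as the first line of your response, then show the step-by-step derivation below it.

v0:0,v1:13,v2:inf,v3:3,v4:inf

step 1: dist = v0:0,v1:13,v2:inf,v3:3,v4:inf
step 2: dist = v0:0,v1:13,v2:inf,v3:3,v4:inf
step 3: dist = v0:0,v1:13,v2:inf,v3:3,v4:inf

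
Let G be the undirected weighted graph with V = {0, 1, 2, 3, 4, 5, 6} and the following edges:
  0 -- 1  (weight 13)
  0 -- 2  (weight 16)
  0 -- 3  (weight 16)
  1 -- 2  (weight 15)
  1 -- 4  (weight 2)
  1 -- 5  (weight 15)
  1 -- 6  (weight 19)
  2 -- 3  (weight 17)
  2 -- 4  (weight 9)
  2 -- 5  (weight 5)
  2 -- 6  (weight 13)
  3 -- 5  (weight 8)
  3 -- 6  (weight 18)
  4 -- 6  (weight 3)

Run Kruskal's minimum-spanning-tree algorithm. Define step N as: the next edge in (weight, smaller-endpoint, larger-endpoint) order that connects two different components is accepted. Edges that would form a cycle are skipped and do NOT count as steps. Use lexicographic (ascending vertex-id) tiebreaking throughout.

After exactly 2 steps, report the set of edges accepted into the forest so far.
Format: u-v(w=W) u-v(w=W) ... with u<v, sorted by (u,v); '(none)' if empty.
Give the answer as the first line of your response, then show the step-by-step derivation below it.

1-4(w=2) 4-6(w=3)

step 1: add edge 1-4 (w=2); MST = {1-4(w=2)}
step 2: add edge 4-6 (w=3); MST = {1-4(w=2) 4-6(w=3)}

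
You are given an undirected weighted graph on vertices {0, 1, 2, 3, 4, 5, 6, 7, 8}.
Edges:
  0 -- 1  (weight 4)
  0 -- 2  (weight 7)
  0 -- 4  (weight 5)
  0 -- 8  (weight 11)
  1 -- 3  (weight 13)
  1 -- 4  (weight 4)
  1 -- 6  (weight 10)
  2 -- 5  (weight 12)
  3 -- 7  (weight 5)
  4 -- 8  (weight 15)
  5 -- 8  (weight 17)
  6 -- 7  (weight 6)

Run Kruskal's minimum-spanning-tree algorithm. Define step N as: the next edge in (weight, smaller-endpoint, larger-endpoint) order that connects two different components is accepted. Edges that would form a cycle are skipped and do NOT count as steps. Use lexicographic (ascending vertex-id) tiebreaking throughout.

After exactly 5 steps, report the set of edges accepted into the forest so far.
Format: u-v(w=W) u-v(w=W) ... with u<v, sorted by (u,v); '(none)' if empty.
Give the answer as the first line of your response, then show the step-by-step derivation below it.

0-1(w=4) 0-2(w=7) 1-4(w=4) 3-7(w=5) 6-7(w=6)

step 1: add edge 0-1 (w=4); MST = {0-1(w=4)}
step 2: add edge 1-4 (w=4); MST = {0-1(w=4) 1-4(w=4)}
step 3: add edge 3-7 (w=5); MST = {0-1(w=4) 1-4(w=4) 3-7(w=5)}
step 4: add edge 6-7 (w=6); MST = {0-1(w=4) 1-4(w=4) 3-7(w=5) 6-7(w=6)}
step 5: add edge 0-2 (w=7); MST = {0-1(w=4) 0-2(w=7) 1-4(w=4) 3-7(w=5) 6-7(w=6)}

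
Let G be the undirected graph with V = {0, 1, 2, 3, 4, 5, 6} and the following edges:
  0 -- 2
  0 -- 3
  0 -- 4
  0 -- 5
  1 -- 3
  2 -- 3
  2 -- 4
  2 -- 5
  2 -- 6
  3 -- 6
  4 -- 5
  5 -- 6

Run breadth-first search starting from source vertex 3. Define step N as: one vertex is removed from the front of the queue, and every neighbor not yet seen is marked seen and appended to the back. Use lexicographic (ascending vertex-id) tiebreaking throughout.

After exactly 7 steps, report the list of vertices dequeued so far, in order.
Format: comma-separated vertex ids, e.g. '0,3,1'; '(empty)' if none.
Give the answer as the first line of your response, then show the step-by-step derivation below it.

3,0,1,2,6,4,5

step 1: dequeue 3; queue=[0,1,2,6]; order=3
step 2: dequeue 0; queue=[1,2,6,4,5]; order=3,0
step 3: dequeue 1; queue=[2,6,4,5]; order=3,0,1
step 4: dequeue 2; queue=[6,4,5]; order=3,0,1,2
step 5: dequeue 6; queue=[4,5]; order=3,0,1,2,6
step 6: dequeue 4; queue=[5]; order=3,0,1,2,6,4
step 7: dequeue 5; queue=[(empty)]; order=3,0,1,2,6,4,5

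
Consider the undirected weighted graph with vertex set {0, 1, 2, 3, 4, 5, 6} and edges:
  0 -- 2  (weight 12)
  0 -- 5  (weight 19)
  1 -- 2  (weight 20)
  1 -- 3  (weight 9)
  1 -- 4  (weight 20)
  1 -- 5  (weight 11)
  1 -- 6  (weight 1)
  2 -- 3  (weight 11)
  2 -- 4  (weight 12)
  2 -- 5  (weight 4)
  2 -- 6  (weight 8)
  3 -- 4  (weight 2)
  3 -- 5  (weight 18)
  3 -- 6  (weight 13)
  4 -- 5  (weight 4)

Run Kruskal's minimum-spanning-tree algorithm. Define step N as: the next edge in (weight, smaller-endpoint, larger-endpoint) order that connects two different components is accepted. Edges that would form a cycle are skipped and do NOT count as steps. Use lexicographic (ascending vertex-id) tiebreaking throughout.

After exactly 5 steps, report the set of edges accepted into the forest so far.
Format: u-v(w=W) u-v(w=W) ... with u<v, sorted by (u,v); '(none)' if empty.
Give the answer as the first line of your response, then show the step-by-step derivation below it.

1-6(w=1) 2-5(w=4) 2-6(w=8) 3-4(w=2) 4-5(w=4)

step 1: add edge 1-6 (w=1); MST = {1-6(w=1)}
step 2: add edge 3-4 (w=2); MST = {1-6(w=1) 3-4(w=2)}
step 3: add edge 2-5 (w=4); MST = {1-6(w=1) 2-5(w=4) 3-4(w=2)}
step 4: add edge 4-5 (w=4); MST = {1-6(w=1) 2-5(w=4) 3-4(w=2) 4-5(w=4)}
step 5: add edge 2-6 (w=8); MST = {1-6(w=1) 2-5(w=4) 2-6(w=8) 3-4(w=2) 4-5(w=4)}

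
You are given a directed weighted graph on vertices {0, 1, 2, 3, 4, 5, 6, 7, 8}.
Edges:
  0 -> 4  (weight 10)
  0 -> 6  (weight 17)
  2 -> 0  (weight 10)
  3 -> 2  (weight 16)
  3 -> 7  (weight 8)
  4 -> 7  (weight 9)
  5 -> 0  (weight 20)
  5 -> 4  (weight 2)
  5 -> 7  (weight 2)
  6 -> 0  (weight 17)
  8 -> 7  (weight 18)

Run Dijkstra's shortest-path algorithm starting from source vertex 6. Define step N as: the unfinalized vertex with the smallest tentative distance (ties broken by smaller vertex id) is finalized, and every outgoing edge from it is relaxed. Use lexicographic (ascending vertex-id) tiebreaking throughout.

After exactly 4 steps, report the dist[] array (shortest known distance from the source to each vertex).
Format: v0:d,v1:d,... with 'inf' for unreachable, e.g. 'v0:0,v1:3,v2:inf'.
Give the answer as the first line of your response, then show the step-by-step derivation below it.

v0:17,v1:inf,v2:inf,v3:inf,v4:27,v5:inf,v6:0,v7:36,v8:inf

step 1: dist = v0:17,v1:inf,v2:inf,v3:inf,v4:inf,v5:inf,v6:0,v7:inf,v8:inf
step 2: dist = v0:17,v1:inf,v2:inf,v3:inf,v4:27,v5:inf,v6:0,v7:inf,v8:inf
step 3: dist = v0:17,v1:inf,v2:inf,v3:inf,v4:27,v5:inf,v6:0,v7:36,v8:inf
step 4: dist = v0:17,v1:inf,v2:inf,v3:inf,v4:27,v5:inf,v6:0,v7:36,v8:inf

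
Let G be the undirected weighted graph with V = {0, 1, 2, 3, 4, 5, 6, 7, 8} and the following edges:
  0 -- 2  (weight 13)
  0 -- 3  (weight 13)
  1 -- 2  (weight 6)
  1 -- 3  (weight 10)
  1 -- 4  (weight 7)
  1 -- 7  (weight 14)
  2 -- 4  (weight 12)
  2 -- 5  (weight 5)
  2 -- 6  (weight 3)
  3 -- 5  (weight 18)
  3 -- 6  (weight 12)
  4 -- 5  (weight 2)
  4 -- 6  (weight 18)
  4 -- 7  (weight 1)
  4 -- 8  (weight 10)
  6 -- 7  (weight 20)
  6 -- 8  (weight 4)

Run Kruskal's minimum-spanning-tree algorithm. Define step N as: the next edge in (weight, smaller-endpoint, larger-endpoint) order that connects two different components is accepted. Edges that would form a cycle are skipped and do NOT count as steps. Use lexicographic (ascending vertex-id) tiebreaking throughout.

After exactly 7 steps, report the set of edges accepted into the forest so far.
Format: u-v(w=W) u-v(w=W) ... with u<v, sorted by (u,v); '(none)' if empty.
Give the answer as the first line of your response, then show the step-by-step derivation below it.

1-2(w=6) 1-3(w=10) 2-5(w=5) 2-6(w=3) 4-5(w=2) 4-7(w=1) 6-8(w=4)

step 1: add edge 4-7 (w=1); MST = {4-7(w=1)}
step 2: add edge 4-5 (w=2); MST = {4-5(w=2) 4-7(w=1)}
step 3: add edge 2-6 (w=3); MST = {2-6(w=3) 4-5(w=2) 4-7(w=1)}
step 4: add edge 6-8 (w=4); MST = {2-6(w=3) 4-5(w=2) 4-7(w=1) 6-8(w=4)}
step 5: add edge 2-5 (w=5); MST = {2-5(w=5) 2-6(w=3) 4-5(w=2) 4-7(w=1) 6-8(w=4)}
step 6: add edge 1-2 (w=6); MST = {1-2(w=6) 2-5(w=5) 2-6(w=3) 4-5(w=2) 4-7(w=1) 6-8(w=4)}
step 7: add edge 1-3 (w=10); MST = {1-2(w=6) 1-3(w=10) 2-5(w=5) 2-6(w=3) 4-5(w=2) 4-7(w=1) 6-8(w=4)}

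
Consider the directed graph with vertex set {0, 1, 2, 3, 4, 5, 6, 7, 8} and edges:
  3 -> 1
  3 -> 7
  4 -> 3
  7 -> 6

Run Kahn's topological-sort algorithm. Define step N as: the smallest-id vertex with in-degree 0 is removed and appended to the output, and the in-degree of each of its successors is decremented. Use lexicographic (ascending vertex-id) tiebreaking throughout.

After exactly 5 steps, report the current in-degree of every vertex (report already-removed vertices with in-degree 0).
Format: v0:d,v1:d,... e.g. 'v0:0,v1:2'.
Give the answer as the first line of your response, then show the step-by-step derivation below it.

v0:0,v1:0,v2:0,v3:0,v4:0,v5:0,v6:1,v7:0,v8:0

step 1: output 0; order=[0]; indeg=(0,1,0,1,0,0,1,1,0)
step 2: output 2; order=[0,2]; indeg=(0,1,0,1,0,0,1,1,0)
step 3: output 4; order=[0,2,4]; indeg=(0,1,0,0,0,0,1,1,0)
step 4: output 3; order=[0,2,4,3]; indeg=(0,0,0,0,0,0,1,0,0)
step 5: output 1; order=[0,2,4,3,1]; indeg=(0,0,0,0,0,0,1,0,0)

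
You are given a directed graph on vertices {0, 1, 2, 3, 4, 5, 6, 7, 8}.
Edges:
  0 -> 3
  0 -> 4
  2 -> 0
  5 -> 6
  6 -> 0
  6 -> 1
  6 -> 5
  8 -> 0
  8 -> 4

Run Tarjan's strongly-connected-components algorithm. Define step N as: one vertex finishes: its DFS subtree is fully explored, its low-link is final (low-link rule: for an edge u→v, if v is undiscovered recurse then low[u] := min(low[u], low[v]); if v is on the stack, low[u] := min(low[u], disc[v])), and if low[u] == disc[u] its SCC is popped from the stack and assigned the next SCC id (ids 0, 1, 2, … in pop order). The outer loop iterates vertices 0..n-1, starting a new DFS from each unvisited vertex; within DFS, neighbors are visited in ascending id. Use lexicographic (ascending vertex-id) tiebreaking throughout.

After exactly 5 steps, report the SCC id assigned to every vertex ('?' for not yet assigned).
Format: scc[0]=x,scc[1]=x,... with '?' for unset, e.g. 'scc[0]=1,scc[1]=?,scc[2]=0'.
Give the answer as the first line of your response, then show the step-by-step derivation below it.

scc[0]=2,scc[1]=3,scc[2]=4,scc[3]=0,scc[4]=1,scc[5]=?,scc[6]=?,scc[7]=?,scc[8]=?

step 1: low=(low[0]=0,low[1]=?,low[2]=?,low[3]=1,low[4]=?,low[5]=?,low[6]=?,low[7]=?,low[8]=?); scc=(scc[0]=?,scc[1]=?,scc[2]=?,scc[3]=0,scc[4]=?,scc[5]=?,scc[6]=?,scc[7]=?,scc[8]=?)
step 2: low=(low[0]=0,low[1]=?,low[2]=?,low[3]=1,low[4]=2,low[5]=?,low[6]=?,low[7]=?,low[8]=?); scc=(scc[0]=?,scc[1]=?,scc[2]=?,scc[3]=0,scc[4]=1,scc[5]=?,scc[6]=?,scc[7]=?,scc[8]=?)
step 3: low=(low[0]=0,low[1]=?,low[2]=?,low[3]=1,low[4]=2,low[5]=?,low[6]=?,low[7]=?,low[8]=?); scc=(scc[0]=2,scc[1]=?,scc[2]=?,scc[3]=0,scc[4]=1,scc[5]=?,scc[6]=?,scc[7]=?,scc[8]=?)
step 4: low=(low[0]=0,low[1]=3,low[2]=?,low[3]=1,low[4]=2,low[5]=?,low[6]=?,low[7]=?,low[8]=?); scc=(scc[0]=2,scc[1]=3,scc[2]=?,scc[3]=0,scc[4]=1,scc[5]=?,scc[6]=?,scc[7]=?,scc[8]=?)
step 5: low=(low[0]=0,low[1]=3,low[2]=4,low[3]=1,low[4]=2,low[5]=?,low[6]=?,low[7]=?,low[8]=?); scc=(scc[0]=2,scc[1]=3,scc[2]=4,scc[3]=0,scc[4]=1,scc[5]=?,scc[6]=?,scc[7]=?,scc[8]=?)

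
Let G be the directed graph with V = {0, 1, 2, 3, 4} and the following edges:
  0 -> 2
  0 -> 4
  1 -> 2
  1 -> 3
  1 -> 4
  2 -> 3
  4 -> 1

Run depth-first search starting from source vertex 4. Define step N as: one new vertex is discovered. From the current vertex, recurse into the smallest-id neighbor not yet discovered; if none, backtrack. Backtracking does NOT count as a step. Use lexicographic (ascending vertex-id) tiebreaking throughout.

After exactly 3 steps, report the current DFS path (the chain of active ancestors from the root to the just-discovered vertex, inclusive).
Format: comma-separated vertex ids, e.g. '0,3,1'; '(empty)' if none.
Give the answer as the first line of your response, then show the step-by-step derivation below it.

4,1,2

step 1: discover 4; path=4; order=4
step 2: discover 1; path=4>1; order=4,1
step 3: discover 2; path=4>1>2; order=4,1,2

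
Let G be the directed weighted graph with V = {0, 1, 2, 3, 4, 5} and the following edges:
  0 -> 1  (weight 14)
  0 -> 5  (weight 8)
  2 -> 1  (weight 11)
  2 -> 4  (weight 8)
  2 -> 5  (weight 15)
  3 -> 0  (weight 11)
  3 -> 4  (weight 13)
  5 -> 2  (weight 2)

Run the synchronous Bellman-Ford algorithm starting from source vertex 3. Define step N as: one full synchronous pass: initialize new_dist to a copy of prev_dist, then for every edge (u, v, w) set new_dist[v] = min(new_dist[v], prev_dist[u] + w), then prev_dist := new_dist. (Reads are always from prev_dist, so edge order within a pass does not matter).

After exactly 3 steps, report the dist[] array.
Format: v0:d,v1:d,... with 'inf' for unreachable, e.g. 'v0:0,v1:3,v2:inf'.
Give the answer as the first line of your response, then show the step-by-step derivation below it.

v0:11,v1:25,v2:21,v3:0,v4:13,v5:19

step 1: dist = v0:11,v1:inf,v2:inf,v3:0,v4:13,v5:inf
step 2: dist = v0:11,v1:25,v2:inf,v3:0,v4:13,v5:19
step 3: dist = v0:11,v1:25,v2:21,v3:0,v4:13,v5:19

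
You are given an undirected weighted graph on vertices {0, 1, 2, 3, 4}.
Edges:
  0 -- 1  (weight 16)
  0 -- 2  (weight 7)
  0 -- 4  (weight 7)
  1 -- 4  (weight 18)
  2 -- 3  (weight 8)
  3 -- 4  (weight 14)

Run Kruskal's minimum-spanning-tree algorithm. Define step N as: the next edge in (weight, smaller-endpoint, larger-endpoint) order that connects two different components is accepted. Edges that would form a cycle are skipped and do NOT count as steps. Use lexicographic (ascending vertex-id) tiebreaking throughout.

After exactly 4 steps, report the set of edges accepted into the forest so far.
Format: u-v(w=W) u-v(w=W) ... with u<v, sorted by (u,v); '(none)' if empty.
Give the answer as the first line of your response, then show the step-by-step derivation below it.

0-1(w=16) 0-2(w=7) 0-4(w=7) 2-3(w=8)

step 1: add edge 0-2 (w=7); MST = {0-2(w=7)}
step 2: add edge 0-4 (w=7); MST = {0-2(w=7) 0-4(w=7)}
step 3: add edge 2-3 (w=8); MST = {0-2(w=7) 0-4(w=7) 2-3(w=8)}
step 4: add edge 0-1 (w=16); MST = {0-1(w=16) 0-2(w=7) 0-4(w=7) 2-3(w=8)}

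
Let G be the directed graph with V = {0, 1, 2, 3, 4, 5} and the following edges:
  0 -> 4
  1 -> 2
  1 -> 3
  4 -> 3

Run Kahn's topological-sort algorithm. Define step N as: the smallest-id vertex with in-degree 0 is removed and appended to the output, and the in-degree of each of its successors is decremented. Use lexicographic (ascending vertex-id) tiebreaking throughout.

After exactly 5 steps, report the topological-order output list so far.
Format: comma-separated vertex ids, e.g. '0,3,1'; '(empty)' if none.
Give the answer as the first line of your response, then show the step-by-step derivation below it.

0,1,2,4,3

step 1: output 0; order=[0]; indeg=(0,0,1,2,0,0)
step 2: output 1; order=[0,1]; indeg=(0,0,0,1,0,0)
step 3: output 2; order=[0,1,2]; indeg=(0,0,0,1,0,0)
step 4: output 4; order=[0,1,2,4]; indeg=(0,0,0,0,0,0)
step 5: output 3; order=[0,1,2,4,3]; indeg=(0,0,0,0,0,0)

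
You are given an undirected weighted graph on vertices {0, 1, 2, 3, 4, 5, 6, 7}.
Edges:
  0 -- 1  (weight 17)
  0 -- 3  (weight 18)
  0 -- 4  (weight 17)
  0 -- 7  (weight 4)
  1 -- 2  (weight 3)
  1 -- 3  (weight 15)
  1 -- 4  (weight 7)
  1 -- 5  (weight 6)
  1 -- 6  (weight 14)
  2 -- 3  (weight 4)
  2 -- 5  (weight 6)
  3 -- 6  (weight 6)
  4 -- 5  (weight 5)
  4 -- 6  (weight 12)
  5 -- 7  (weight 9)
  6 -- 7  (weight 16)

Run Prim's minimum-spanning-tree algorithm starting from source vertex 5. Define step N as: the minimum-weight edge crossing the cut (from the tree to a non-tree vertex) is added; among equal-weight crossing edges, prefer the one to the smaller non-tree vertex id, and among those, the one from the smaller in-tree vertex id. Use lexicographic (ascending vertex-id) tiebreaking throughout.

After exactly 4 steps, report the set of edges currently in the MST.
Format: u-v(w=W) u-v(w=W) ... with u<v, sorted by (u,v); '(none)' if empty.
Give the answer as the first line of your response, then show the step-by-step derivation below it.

1-2(w=3) 1-5(w=6) 2-3(w=4) 4-5(w=5)

step 1: add edge 4-5 (w=5); MST = {4-5(w=5)}
step 2: add edge 1-5 (w=6); MST = {1-5(w=6) 4-5(w=5)}
step 3: add edge 1-2 (w=3); MST = {1-2(w=3) 1-5(w=6) 4-5(w=5)}
step 4: add edge 2-3 (w=4); MST = {1-2(w=3) 1-5(w=6) 2-3(w=4) 4-5(w=5)}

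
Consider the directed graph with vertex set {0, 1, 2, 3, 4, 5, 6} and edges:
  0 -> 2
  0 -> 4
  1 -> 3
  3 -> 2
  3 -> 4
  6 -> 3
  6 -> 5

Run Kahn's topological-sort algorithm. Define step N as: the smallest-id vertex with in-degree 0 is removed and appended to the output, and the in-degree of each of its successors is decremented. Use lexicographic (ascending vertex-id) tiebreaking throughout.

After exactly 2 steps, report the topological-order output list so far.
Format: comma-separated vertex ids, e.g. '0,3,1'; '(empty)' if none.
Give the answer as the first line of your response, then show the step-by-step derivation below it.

0,1

step 1: output 0; order=[0]; indeg=(0,0,1,2,1,1,0)
step 2: output 1; order=[0,1]; indeg=(0,0,1,1,1,1,0)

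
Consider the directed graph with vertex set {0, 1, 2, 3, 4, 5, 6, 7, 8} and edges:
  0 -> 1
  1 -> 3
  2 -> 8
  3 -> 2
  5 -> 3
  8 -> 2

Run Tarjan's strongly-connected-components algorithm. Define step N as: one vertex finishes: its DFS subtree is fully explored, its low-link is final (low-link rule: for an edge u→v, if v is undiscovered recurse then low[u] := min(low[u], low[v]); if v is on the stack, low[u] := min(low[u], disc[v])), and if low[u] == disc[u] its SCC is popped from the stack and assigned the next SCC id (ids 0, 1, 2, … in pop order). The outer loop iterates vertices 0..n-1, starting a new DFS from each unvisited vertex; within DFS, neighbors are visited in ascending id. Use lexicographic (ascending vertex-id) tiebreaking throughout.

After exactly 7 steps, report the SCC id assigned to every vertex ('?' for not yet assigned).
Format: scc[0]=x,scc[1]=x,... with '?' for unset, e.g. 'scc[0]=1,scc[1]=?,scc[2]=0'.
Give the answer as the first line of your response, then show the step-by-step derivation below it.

scc[0]=3,scc[1]=2,scc[2]=0,scc[3]=1,scc[4]=4,scc[5]=5,scc[6]=?,scc[7]=?,scc[8]=0

step 1: low=(low[0]=0,low[1]=1,low[2]=3,low[3]=2,low[4]=?,low[5]=?,low[6]=?,low[7]=?,low[8]=3); scc=(scc[0]=?,scc[1]=?,scc[2]=?,scc[3]=?,scc[4]=?,scc[5]=?,scc[6]=?,scc[7]=?,scc[8]=?)
step 2: low=(low[0]=0,low[1]=1,low[2]=3,low[3]=2,low[4]=?,low[5]=?,low[6]=?,low[7]=?,low[8]=3); scc=(scc[0]=?,scc[1]=?,scc[2]=0,scc[3]=?,scc[4]=?,scc[5]=?,scc[6]=?,scc[7]=?,scc[8]=0)
step 3: low=(low[0]=0,low[1]=1,low[2]=3,low[3]=2,low[4]=?,low[5]=?,low[6]=?,low[7]=?,low[8]=3); scc=(scc[0]=?,scc[1]=?,scc[2]=0,scc[3]=1,scc[4]=?,scc[5]=?,scc[6]=?,scc[7]=?,scc[8]=0)
step 4: low=(low[0]=0,low[1]=1,low[2]=3,low[3]=2,low[4]=?,low[5]=?,low[6]=?,low[7]=?,low[8]=3); scc=(scc[0]=?,scc[1]=2,scc[2]=0,scc[3]=1,scc[4]=?,scc[5]=?,scc[6]=?,scc[7]=?,scc[8]=0)
step 5: low=(low[0]=0,low[1]=1,low[2]=3,low[3]=2,low[4]=?,low[5]=?,low[6]=?,low[7]=?,low[8]=3); scc=(scc[0]=3,scc[1]=2,scc[2]=0,scc[3]=1,scc[4]=?,scc[5]=?,scc[6]=?,scc[7]=?,scc[8]=0)
step 6: low=(low[0]=0,low[1]=1,low[2]=3,low[3]=2,low[4]=5,low[5]=?,low[6]=?,low[7]=?,low[8]=3); scc=(scc[0]=3,scc[1]=2,scc[2]=0,scc[3]=1,scc[4]=4,scc[5]=?,scc[6]=?,scc[7]=?,scc[8]=0)
step 7: low=(low[0]=0,low[1]=1,low[2]=3,low[3]=2,low[4]=5,low[5]=6,low[6]=?,low[7]=?,low[8]=3); scc=(scc[0]=3,scc[1]=2,scc[2]=0,scc[3]=1,scc[4]=4,scc[5]=5,scc[6]=?,scc[7]=?,scc[8]=0)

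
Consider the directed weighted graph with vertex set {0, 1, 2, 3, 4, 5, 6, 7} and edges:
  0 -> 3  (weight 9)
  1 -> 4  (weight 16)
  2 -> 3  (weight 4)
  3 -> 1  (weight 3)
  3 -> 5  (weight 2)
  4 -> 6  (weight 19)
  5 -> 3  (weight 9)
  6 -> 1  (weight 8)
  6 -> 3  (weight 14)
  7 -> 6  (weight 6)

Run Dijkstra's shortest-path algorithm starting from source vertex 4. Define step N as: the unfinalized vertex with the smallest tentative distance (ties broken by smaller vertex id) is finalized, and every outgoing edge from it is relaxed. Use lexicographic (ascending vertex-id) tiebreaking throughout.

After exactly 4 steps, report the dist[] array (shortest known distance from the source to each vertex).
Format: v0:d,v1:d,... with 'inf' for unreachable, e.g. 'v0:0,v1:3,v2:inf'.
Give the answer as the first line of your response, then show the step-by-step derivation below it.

v0:inf,v1:27,v2:inf,v3:33,v4:0,v5:35,v6:19,v7:inf

step 1: dist = v0:inf,v1:inf,v2:inf,v3:inf,v4:0,v5:inf,v6:19,v7:inf
step 2: dist = v0:inf,v1:27,v2:inf,v3:33,v4:0,v5:inf,v6:19,v7:inf
step 3: dist = v0:inf,v1:27,v2:inf,v3:33,v4:0,v5:inf,v6:19,v7:inf
step 4: dist = v0:inf,v1:27,v2:inf,v3:33,v4:0,v5:35,v6:19,v7:inf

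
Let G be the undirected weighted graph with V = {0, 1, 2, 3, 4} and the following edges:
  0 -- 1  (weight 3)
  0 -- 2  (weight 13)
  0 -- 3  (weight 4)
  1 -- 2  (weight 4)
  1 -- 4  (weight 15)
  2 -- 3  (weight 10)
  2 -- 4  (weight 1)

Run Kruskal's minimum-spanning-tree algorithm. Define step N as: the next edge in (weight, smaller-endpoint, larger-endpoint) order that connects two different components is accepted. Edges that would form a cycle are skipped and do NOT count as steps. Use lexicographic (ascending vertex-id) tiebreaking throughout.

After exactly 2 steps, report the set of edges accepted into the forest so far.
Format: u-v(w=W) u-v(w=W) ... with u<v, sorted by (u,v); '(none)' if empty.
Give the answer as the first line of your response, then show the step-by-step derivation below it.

0-1(w=3) 2-4(w=1)

step 1: add edge 2-4 (w=1); MST = {2-4(w=1)}
step 2: add edge 0-1 (w=3); MST = {0-1(w=3) 2-4(w=1)}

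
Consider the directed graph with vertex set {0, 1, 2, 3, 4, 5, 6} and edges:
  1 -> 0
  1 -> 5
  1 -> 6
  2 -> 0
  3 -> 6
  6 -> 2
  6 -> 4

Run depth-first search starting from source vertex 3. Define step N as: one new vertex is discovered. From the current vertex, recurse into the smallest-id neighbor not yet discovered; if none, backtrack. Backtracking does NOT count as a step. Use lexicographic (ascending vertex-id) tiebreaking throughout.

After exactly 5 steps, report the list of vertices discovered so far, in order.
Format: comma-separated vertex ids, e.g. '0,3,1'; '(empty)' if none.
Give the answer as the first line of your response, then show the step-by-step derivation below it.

3,6,2,0,4

step 1: discover 3; path=3; order=3
step 2: discover 6; path=3>6; order=3,6
step 3: discover 2; path=3>6>2; order=3,6,2
step 4: discover 0; path=3>6>2>0; order=3,6,2,0
step 5: discover 4; path=3>6>4; order=3,6,2,0,4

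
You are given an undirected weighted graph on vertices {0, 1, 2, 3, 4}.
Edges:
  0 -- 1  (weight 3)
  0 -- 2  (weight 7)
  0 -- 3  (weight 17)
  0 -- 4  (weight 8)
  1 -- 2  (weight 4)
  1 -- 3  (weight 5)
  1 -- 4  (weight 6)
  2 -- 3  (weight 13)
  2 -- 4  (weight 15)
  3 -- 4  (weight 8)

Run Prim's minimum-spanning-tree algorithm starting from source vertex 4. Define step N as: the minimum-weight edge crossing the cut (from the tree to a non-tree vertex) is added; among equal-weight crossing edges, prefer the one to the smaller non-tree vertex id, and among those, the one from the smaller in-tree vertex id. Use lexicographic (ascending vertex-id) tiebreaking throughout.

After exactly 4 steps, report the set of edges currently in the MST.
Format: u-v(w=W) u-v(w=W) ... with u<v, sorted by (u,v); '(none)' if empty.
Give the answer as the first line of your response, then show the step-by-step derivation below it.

0-1(w=3) 1-2(w=4) 1-3(w=5) 1-4(w=6)

step 1: add edge 1-4 (w=6); MST = {1-4(w=6)}
step 2: add edge 0-1 (w=3); MST = {0-1(w=3) 1-4(w=6)}
step 3: add edge 1-2 (w=4); MST = {0-1(w=3) 1-2(w=4) 1-4(w=6)}
step 4: add edge 1-3 (w=5); MST = {0-1(w=3) 1-2(w=4) 1-3(w=5) 1-4(w=6)}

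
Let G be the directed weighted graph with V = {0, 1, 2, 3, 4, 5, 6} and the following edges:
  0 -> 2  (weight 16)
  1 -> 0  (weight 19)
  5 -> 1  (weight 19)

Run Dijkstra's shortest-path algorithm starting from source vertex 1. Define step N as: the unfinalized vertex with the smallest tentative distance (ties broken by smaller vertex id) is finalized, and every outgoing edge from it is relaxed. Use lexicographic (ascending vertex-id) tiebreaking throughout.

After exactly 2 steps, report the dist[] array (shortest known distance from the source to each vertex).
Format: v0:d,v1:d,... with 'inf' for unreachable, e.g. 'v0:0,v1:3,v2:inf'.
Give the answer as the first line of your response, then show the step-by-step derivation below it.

v0:19,v1:0,v2:35,v3:inf,v4:inf,v5:inf,v6:inf

step 1: dist = v0:19,v1:0,v2:inf,v3:inf,v4:inf,v5:inf,v6:inf
step 2: dist = v0:19,v1:0,v2:35,v3:inf,v4:inf,v5:inf,v6:inf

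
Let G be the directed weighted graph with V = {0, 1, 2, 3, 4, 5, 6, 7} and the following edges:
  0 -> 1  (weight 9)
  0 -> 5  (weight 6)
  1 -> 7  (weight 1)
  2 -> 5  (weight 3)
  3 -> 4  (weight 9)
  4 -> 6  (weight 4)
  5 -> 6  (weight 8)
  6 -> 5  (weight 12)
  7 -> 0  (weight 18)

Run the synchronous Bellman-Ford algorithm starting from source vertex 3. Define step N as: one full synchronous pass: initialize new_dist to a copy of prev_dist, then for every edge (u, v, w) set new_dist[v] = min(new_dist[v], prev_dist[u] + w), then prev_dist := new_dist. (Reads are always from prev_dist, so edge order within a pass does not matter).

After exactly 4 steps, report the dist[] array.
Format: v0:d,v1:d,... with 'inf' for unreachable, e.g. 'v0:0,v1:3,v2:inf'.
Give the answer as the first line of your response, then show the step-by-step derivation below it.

v0:inf,v1:inf,v2:inf,v3:0,v4:9,v5:25,v6:13,v7:inf

step 1: dist = v0:inf,v1:inf,v2:inf,v3:0,v4:9,v5:inf,v6:inf,v7:inf
step 2: dist = v0:inf,v1:inf,v2:inf,v3:0,v4:9,v5:inf,v6:13,v7:inf
step 3: dist = v0:inf,v1:inf,v2:inf,v3:0,v4:9,v5:25,v6:13,v7:inf
step 4: dist = v0:inf,v1:inf,v2:inf,v3:0,v4:9,v5:25,v6:13,v7:inf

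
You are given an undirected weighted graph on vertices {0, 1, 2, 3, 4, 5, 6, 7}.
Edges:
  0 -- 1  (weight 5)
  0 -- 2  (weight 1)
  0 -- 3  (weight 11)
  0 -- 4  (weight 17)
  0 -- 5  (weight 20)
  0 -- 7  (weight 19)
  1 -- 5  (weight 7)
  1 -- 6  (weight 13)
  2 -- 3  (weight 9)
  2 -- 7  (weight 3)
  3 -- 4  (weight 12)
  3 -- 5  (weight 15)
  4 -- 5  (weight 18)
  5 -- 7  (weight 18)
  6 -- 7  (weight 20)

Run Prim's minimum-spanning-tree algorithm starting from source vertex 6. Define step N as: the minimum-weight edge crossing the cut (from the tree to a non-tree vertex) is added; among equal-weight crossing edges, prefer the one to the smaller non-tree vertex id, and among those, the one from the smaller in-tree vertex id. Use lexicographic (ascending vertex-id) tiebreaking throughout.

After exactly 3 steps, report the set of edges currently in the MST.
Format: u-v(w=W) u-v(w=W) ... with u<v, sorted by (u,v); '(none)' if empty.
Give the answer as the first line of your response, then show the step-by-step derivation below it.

0-1(w=5) 0-2(w=1) 1-6(w=13)

step 1: add edge 1-6 (w=13); MST = {1-6(w=13)}
step 2: add edge 0-1 (w=5); MST = {0-1(w=5) 1-6(w=13)}
step 3: add edge 0-2 (w=1); MST = {0-1(w=5) 0-2(w=1) 1-6(w=13)}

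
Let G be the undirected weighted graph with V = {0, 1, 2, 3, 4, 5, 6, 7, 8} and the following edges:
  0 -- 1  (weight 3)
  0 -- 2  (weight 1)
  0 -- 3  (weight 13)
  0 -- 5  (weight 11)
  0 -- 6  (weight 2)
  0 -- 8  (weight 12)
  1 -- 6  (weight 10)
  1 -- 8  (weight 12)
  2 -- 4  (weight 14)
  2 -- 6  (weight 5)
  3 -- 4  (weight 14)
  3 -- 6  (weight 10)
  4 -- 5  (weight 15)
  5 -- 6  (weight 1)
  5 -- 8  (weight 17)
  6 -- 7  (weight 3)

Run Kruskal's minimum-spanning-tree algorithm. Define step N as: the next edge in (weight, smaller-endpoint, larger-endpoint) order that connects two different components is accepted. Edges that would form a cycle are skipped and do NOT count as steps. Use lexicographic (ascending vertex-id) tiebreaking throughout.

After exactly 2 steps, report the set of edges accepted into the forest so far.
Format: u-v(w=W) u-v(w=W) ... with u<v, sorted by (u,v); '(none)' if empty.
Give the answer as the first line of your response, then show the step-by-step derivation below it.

0-2(w=1) 5-6(w=1)

step 1: add edge 0-2 (w=1); MST = {0-2(w=1)}
step 2: add edge 5-6 (w=1); MST = {0-2(w=1) 5-6(w=1)}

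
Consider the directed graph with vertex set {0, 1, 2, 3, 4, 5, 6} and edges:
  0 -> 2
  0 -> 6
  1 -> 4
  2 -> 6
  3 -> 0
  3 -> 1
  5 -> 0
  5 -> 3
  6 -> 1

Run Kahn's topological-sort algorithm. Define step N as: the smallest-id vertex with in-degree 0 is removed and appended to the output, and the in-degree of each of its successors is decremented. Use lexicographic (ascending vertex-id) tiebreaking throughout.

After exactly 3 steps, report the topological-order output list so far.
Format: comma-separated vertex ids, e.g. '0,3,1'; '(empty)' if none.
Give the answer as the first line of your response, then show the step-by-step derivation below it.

5,3,0

step 1: output 5; order=[5]; indeg=(1,2,1,0,1,0,2)
step 2: output 3; order=[5,3]; indeg=(0,1,1,0,1,0,2)
step 3: output 0; order=[5,3,0]; indeg=(0,1,0,0,1,0,1)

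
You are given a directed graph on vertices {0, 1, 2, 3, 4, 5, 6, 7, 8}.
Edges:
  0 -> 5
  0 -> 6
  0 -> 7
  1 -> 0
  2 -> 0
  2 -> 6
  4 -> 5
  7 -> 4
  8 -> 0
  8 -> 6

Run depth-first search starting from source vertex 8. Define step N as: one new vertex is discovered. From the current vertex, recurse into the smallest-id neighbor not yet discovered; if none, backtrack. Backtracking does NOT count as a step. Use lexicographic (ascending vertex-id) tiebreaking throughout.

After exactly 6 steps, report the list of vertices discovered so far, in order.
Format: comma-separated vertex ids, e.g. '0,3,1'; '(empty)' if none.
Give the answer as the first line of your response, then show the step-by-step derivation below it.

8,0,5,6,7,4

step 1: discover 8; path=8; order=8
step 2: discover 0; path=8>0; order=8,0
step 3: discover 5; path=8>0>5; order=8,0,5
step 4: discover 6; path=8>0>6; order=8,0,5,6
step 5: discover 7; path=8>0>7; order=8,0,5,6,7
step 6: discover 4; path=8>0>7>4; order=8,0,5,6,7,4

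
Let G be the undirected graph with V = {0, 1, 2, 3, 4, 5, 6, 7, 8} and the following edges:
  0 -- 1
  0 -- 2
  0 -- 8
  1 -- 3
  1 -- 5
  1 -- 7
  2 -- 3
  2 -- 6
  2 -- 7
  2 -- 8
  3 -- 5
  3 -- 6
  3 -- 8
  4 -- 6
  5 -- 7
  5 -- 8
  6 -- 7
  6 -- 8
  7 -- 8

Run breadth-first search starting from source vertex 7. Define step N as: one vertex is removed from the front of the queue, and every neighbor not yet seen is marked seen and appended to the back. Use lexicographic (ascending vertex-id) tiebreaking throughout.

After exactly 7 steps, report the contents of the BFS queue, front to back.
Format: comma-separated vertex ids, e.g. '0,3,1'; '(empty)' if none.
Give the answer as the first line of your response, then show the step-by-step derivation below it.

3,4

step 1: dequeue 7; queue=[1,2,5,6,8]; order=7
step 2: dequeue 1; queue=[2,5,6,8,0,3]; order=7,1
step 3: dequeue 2; queue=[5,6,8,0,3]; order=7,1,2
step 4: dequeue 5; queue=[6,8,0,3]; order=7,1,2,5
step 5: dequeue 6; queue=[8,0,3,4]; order=7,1,2,5,6
step 6: dequeue 8; queue=[0,3,4]; order=7,1,2,5,6,8
step 7: dequeue 0; queue=[3,4]; order=7,1,2,5,6,8,0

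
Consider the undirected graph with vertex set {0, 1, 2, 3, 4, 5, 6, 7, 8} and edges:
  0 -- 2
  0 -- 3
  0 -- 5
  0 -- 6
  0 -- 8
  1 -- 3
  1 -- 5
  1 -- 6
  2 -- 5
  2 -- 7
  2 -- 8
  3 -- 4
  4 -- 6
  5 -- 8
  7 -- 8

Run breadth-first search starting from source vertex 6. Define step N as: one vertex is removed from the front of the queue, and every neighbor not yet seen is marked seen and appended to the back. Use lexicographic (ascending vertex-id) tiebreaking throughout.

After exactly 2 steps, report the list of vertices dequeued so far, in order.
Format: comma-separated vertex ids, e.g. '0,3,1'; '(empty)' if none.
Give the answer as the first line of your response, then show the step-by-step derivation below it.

6,0

step 1: dequeue 6; queue=[0,1,4]; order=6
step 2: dequeue 0; queue=[1,4,2,3,5,8]; order=6,0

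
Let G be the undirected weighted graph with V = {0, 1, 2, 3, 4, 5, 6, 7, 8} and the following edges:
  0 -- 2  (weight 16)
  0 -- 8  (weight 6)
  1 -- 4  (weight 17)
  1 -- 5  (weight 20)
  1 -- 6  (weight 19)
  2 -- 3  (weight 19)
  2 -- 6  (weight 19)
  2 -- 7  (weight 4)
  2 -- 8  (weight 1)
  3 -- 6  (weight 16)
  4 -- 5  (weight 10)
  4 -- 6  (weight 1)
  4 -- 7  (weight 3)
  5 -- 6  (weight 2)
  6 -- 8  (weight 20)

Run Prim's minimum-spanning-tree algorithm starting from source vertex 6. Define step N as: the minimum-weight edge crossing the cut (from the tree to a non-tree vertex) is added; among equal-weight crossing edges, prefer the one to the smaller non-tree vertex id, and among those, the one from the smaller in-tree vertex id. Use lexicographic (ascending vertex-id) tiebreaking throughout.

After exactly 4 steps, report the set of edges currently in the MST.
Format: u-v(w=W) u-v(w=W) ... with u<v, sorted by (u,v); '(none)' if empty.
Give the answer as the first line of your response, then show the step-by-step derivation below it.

2-7(w=4) 4-6(w=1) 4-7(w=3) 5-6(w=2)

step 1: add edge 4-6 (w=1); MST = {4-6(w=1)}
step 2: add edge 5-6 (w=2); MST = {4-6(w=1) 5-6(w=2)}
step 3: add edge 4-7 (w=3); MST = {4-6(w=1) 4-7(w=3) 5-6(w=2)}
step 4: add edge 2-7 (w=4); MST = {2-7(w=4) 4-6(w=1) 4-7(w=3) 5-6(w=2)}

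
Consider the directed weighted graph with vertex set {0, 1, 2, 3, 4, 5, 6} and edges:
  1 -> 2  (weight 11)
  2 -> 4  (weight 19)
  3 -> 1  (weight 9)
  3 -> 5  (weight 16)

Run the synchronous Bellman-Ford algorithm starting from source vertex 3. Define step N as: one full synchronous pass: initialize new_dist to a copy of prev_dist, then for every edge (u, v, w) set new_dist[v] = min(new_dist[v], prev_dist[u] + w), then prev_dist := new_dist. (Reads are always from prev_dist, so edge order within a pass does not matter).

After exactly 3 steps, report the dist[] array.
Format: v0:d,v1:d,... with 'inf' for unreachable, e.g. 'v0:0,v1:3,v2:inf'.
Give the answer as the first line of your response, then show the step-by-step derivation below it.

v0:inf,v1:9,v2:20,v3:0,v4:39,v5:16,v6:inf

step 1: dist = v0:inf,v1:9,v2:inf,v3:0,v4:inf,v5:16,v6:inf
step 2: dist = v0:inf,v1:9,v2:20,v3:0,v4:inf,v5:16,v6:inf
step 3: dist = v0:inf,v1:9,v2:20,v3:0,v4:39,v5:16,v6:inf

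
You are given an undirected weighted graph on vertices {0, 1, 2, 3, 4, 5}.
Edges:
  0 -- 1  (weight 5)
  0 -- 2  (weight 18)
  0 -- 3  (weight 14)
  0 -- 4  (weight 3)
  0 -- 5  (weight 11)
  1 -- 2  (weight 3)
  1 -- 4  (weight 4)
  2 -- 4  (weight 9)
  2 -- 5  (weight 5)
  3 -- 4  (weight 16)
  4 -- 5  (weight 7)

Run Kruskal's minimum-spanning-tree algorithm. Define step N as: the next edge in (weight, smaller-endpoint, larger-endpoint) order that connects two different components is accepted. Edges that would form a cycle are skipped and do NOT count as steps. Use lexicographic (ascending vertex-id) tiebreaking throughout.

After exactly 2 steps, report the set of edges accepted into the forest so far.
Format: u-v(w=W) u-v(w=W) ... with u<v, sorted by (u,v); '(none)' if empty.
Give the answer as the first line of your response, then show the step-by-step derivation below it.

0-4(w=3) 1-2(w=3)

step 1: add edge 0-4 (w=3); MST = {0-4(w=3)}
step 2: add edge 1-2 (w=3); MST = {0-4(w=3) 1-2(w=3)}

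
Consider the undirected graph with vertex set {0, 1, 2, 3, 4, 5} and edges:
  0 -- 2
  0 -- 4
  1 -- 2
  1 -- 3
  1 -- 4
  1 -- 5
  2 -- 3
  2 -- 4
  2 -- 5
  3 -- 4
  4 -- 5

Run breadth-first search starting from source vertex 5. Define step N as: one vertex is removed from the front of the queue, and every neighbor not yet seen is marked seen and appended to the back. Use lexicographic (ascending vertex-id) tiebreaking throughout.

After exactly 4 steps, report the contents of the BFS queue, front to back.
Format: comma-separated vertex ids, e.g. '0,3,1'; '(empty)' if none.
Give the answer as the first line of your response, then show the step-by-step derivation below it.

3,0

step 1: dequeue 5; queue=[1,2,4]; order=5
step 2: dequeue 1; queue=[2,4,3]; order=5,1
step 3: dequeue 2; queue=[4,3,0]; order=5,1,2
step 4: dequeue 4; queue=[3,0]; order=5,1,2,4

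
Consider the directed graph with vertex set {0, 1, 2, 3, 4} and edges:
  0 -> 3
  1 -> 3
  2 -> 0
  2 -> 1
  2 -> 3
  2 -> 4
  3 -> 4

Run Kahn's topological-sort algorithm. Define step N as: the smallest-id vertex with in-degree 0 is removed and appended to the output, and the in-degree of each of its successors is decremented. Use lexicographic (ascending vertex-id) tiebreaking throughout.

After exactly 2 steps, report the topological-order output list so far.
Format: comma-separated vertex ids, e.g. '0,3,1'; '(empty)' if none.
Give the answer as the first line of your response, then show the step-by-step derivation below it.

2,0

step 1: output 2; order=[2]; indeg=(0,0,0,2,1)
step 2: output 0; order=[2,0]; indeg=(0,0,0,1,1)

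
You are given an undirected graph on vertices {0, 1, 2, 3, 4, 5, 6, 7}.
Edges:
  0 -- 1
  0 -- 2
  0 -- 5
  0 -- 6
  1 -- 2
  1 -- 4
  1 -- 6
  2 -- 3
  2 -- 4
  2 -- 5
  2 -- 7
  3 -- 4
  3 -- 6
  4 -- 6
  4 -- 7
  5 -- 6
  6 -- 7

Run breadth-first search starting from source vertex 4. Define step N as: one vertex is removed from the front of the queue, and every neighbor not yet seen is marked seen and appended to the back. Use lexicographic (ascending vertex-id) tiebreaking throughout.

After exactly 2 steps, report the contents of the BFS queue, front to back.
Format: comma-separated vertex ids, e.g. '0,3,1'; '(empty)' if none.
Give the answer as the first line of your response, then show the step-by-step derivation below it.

2,3,6,7,0

step 1: dequeue 4; queue=[1,2,3,6,7]; order=4
step 2: dequeue 1; queue=[2,3,6,7,0]; order=4,1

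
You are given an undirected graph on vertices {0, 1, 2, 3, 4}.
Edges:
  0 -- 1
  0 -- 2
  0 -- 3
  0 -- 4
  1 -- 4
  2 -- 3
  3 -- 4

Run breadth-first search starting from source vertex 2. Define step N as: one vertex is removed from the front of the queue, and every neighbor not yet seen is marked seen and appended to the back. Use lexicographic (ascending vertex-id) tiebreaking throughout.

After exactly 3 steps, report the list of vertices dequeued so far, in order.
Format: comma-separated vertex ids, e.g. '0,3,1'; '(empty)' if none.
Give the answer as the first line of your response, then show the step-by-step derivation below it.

2,0,3

step 1: dequeue 2; queue=[0,3]; order=2
step 2: dequeue 0; queue=[3,1,4]; order=2,0
step 3: dequeue 3; queue=[1,4]; order=2,0,3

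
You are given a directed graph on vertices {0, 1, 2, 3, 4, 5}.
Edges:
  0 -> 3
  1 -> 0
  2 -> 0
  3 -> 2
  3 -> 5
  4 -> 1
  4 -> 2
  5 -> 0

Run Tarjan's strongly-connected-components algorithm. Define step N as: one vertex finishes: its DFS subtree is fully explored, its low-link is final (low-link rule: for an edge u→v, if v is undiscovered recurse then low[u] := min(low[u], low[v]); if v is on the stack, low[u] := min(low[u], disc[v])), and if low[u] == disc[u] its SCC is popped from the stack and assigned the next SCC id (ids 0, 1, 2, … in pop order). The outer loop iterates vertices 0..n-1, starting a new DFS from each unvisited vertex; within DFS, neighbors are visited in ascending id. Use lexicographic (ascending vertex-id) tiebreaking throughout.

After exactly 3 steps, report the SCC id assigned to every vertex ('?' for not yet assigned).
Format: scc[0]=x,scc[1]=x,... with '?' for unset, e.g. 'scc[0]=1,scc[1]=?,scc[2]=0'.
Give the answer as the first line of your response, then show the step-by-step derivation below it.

scc[0]=?,scc[1]=?,scc[2]=?,scc[3]=?,scc[4]=?,scc[5]=?

step 1: low=(low[0]=0,low[1]=?,low[2]=0,low[3]=1,low[4]=?,low[5]=?); scc=(scc[0]=?,scc[1]=?,scc[2]=?,scc[3]=?,scc[4]=?,scc[5]=?)
step 2: low=(low[0]=0,low[1]=?,low[2]=0,low[3]=0,low[4]=?,low[5]=0); scc=(scc[0]=?,scc[1]=?,scc[2]=?,scc[3]=?,scc[4]=?,scc[5]=?)
step 3: low=(low[0]=0,low[1]=?,low[2]=0,low[3]=0,low[4]=?,low[5]=0); scc=(scc[0]=?,scc[1]=?,scc[2]=?,scc[3]=?,scc[4]=?,scc[5]=?)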